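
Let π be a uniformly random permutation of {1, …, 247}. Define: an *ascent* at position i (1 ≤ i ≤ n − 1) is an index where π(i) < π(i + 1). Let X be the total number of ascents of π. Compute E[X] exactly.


Write X = Σ X_I over i = 1, …, 246, with X_I the indicator of one ascent.
There are 246 indicators.
For each fixed i, the pair (π(i), π(i+1)) is a uniformly random ordered pair of distinct values from {1, …, 247}; by symmetry P[π(i) < π(i+1)] = 1/2.
By linearity: E[X] = 246 · (1/2) = (247 − 1) · (1/2) = 123 ≈ 123.00000.

E[X] = 123 = 123.00000.


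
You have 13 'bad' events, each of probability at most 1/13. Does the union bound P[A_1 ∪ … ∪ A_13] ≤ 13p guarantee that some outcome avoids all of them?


Union bound: P[∪_{i=1}^{13} A_i] ≤ Σ_i P[A_i] ≤ 13·p = 13·(1/13) = 1.
Numerically: 1 ≈ 1.000000.
Is 1 < 1? NO.
Since the bound 1 is ≥ 1, the union bound is uninformative here; it does NOT by itself certify existence.

13·p = 1 ≈ 1.000000; existence NOT certified by the union bound.


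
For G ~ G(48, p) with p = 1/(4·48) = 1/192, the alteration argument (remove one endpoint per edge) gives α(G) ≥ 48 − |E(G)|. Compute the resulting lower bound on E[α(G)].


E[|E(G)|] = C(48, 2)·p = 1128 · (1/192) = 47/8.
E[α(G)] ≥ n − E[|E(G)|] = 48 − 47/8 = 337/8.
Numerically: ≈ 42.125.
(This is only a lower bound; the true E[α(G)] may be larger.)

E[α(G)] ≥ 337/8 ≈ 42.125.


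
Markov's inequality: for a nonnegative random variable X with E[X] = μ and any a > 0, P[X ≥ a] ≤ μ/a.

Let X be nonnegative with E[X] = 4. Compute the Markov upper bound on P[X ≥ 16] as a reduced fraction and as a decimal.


μ = E[X] = 4, a = 16.
Markov: P[X ≥ 16] ≤ μ/a = (4)/16 = 1/4.
Numerically: ≈ 0.250.
(Since a = 16 > μ = 4.000, the bound 1/4 is < 1 and informative.)

P[X ≥ 16] ≤ 1/4 ≈ 0.250.


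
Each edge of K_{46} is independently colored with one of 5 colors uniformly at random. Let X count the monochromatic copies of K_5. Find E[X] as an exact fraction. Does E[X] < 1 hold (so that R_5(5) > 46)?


E[X] = C(46, 5) · 5^{1 − 10} = 1370754 · 5^{−9} = 1370754/1953125.
As a reduced fraction: E[X] = 1370754/1953125 ≈ 0.7018.
Is E[X] < 1? YES.
Since E[X] < 1, there exists a 5-coloring of K_{46} with no monochromatic K_5; hence R_5(5) > 46.

E[X] = 1370754/1953125 ≈ 0.7018; E[X] < 1, so R_5(5) > 46.


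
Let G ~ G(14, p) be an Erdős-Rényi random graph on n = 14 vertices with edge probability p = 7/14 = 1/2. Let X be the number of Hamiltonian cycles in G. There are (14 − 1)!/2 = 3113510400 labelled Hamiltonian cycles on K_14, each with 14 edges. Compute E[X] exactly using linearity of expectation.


K_14 has (14 − 1)!/2 = 3113510400 labelled Hamiltonian cycles.
For each such Hamiltonian cycle H, let X_H = 1 if all 14 edges of H are present in G. Then P[X_H = 1] = p^{14} = (1/2)^{14} = 1/16384.
By linearity: E[X] = Σ_H E[X_H] = 3113510400 · p^{14} = 3113510400 · 1/16384 = 6081075/32.
Numerically: E[X] ≈ 190034.

E[X] = 3113510400 · (1/2)^{14} = 6081075/32 ≈ 190034.


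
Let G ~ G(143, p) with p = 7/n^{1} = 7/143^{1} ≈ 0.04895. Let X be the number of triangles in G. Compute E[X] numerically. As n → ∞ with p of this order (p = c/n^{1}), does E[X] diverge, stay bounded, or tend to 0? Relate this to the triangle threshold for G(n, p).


Number of potential triangles: C(143, 3) = 477191.
Each occurs with probability p³ ≈ (0.04895)³ ≈ 1.172968e-04.
By linearity: E[X] = C(143, 3)·p³ ≈ 477191 · 1.172968e-04 ≈ 55.9730.
Here α = 1, so p = 7/n is exactly at the triangle threshold p ~ 1/n. Asymptotically E[X] → c³/6 = 7³/6 = 343/6 ≈ 57.1667, a bounded constant. In this regime the triangle count is asymptotically Poisson(c³/6).

E[X] ≈ 55.9730; in regime p = Θ(1/n^{1}) E[X] stays bounded (at the triangle threshold p ~ 1/n).


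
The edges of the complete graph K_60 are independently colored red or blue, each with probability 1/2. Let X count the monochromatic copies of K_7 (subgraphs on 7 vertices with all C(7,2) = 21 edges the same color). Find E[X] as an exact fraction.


Let X = Σ_S X_S over the C(60, 7) = 386206920 subsets S of size 7, where X_S = 1 if the K_7 on S is monochromatic.
For a fixed S, the K_7 on S has C(7, 2) = 21 edges. P[all 21 edges red] = (1/2)^21, and likewise for blue, so P[monochromatic] = 2·(1/2)^21 = 2^{1 − 21} = 1/1048576.
By linearity of expectation: E[X] = C(60, 7) · 2^{1 − 21} = 386206920 · 1/1048576 = 48275865/131072.
Numerically: E[X] ≈ 368.31562.

E[X] = C(60,7)·2^(1−C(7,2)) = 48275865/131072 ≈ 368.31562.


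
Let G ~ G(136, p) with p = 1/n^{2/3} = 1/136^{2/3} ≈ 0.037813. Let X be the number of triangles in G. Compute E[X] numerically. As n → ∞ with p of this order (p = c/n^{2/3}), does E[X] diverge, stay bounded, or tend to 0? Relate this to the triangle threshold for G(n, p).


Number of potential triangles: C(136, 3) = 410040.
Each occurs with probability p³ ≈ (0.037813)³ ≈ 5.4065744e-05.
By linearity: E[X] = C(136, 3)·p³ ≈ 410040 · 5.4065744e-05 ≈ 22.16912.
Since α = 2/3 < 1, p = c/n^{2/3} ≫ 1/n is above the triangle threshold p ~ 1/n. Asymptotically E[X] ~ (c³/6)·n^{3(1−α)} = (1³/6)·n^{1} → ∞; triangles are abundant w.h.p.

E[X] ≈ 22.16912; in regime p = Θ(1/n^{2/3}) E[X] diverges (above the triangle threshold p ~ 1/n).


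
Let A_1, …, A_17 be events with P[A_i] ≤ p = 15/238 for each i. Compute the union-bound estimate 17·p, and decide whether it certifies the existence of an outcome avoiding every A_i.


Union bound: P[∪_{i=1}^{17} A_i] ≤ Σ_i P[A_i] ≤ 17·p = 17·(15/238) = 15/14.
Numerically: 15/14 ≈ 1.0714.
Is 15/14 < 1? NO.
Since the bound 15/14 is ≥ 1, the union bound is uninformative here; it does NOT by itself certify existence.

17·p = 15/14 ≈ 1.0714; existence NOT certified by the union bound.


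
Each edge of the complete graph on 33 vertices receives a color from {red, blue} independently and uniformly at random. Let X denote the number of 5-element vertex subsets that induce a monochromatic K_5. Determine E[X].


Let X = Σ_S X_S over the C(33, 5) = 237336 subsets S of size 5, where X_S = 1 if the K_5 on S is monochromatic.
For a fixed S, the K_5 on S has C(5, 2) = 10 edges. P[all 10 edges red] = (1/2)^10, and likewise for blue, so P[monochromatic] = 2·(1/2)^10 = 2^{1 − 10} = 1/512.
By linearity: E[X] = C(33, 5) · 2^{1 − 10} = 237336 · 1/512 = 29667/64.
Numerically: E[X] ≈ 463.546875.

E[X] = C(33,5)·2^(1−C(5,2)) = 29667/64 ≈ 463.546875.


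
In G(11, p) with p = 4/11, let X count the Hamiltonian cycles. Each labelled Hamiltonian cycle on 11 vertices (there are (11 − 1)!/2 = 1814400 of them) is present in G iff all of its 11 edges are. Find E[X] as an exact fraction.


K_11 has (11 − 1)!/2 = 1814400 labelled Hamiltonian cycles.
For each such Hamiltonian cycle H, let X_H = 1 if all 11 edges of H are present in G. Then P[X_H = 1] = p^{11} = (4/11)^{11} = 4194304/285311670611.
By linearity of expectation: E[X] = Σ_H E[X_H] = 1814400 · p^{11} = 1814400 · 4194304/285311670611 = 7610145177600/285311670611.
Numerically: E[X] ≈ 26.673.

E[X] = 1814400 · (4/11)^{11} = 7610145177600/285311670611 ≈ 26.673.


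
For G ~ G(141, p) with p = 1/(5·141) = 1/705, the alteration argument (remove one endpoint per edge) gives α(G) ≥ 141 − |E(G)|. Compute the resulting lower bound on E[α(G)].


E[|E(G)|] = C(141, 2)·p = 9870 · (1/705) = 14.
E[α(G)] ≥ n − E[|E(G)|] = 141 − 14 = 127.
Numerically: ≈ 127.00000.
(This is only a lower bound; the true E[α(G)] may be larger.)

E[α(G)] ≥ 127 ≈ 127.00000.


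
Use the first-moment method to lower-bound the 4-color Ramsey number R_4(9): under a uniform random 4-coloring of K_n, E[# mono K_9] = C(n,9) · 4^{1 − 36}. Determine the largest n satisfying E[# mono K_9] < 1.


We need C(n, 9) · 4^{1 − 36} < 1, i.e. C(n, 9) < 4^{36 − 1} = 1180591620717411303424.
Check values of n near the boundary:
  n = 913: C(913, 9) = 1167605542753639808390; 1167605542753639808390 < 1180591620717411303424? YES
  n = 914: C(914, 9) = 1179217089587653905932; 1179217089587653905932 < 1180591620717411303424? YES
  n = 915: C(915, 9) = 1190931166636537885130; 1190931166636537885130 < 1180591620717411303424? NO
The largest n with C(n, 9) < 1180591620717411303424 is n = 914 (where E[X] = 294804272396913476483/295147905179352825856 ≈ 0.999). Hence R_4(9) > 914, i.e. R_4(9) ≥ 915.

Largest n = 914; hence R_4(9) > 914.


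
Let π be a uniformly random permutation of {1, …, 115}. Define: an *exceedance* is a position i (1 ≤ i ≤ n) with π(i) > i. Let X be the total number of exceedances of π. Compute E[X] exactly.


Write X = Σ_{i=1}^{115} X_i, where X_i = 1_{π(i) > i}.
For each fixed i, π(i) is uniform over {1, …, 115} (marginal of a uniform permutation), so P[π(i) > i] = (n − i)/n. Summing: Σ_{i=1}^{115} (n − i)/n = (0 + 1 + … + 114)/115 = 115(115 − 1)/(2·115) = (115 − 1)/2.
Hence E[X] = Σ_{i=1}^{115} (115 − i)/115 = 57 ≈ 57.000.

E[X] = 57 = 57.000.


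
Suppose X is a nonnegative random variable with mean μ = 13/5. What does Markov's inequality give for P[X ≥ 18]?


μ = E[X] = 13/5, a = 18.
Markov: P[X ≥ 18] ≤ μ/a = (13/5)/18 = 13/90.
Numerically: ≈ 0.144.
(Since a = 18 > μ = 2.600, the bound 13/90 is < 1 and informative.)

P[X ≥ 18] ≤ 13/90 ≈ 0.144.


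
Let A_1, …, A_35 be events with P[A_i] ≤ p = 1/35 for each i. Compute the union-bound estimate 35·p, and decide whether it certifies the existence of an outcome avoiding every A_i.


Union bound: P[∪_{i=1}^{35} A_i] ≤ Σ_i P[A_i] ≤ 35·p = 35·(1/35) = 1.
Numerically: 1 ≈ 1.0000.
Is 1 < 1? NO.
Since the bound 1 is ≥ 1, the union bound is uninformative here; it does NOT by itself certify existence.

35·p = 1 ≈ 1.0000; existence NOT certified by the union bound.


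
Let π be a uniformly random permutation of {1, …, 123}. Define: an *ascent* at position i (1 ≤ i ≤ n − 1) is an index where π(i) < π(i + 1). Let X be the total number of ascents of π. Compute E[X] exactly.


Write X = Σ X_I over i = 1, …, 122, with X_I the indicator of one ascent.
There are 122 indicators.
For each fixed i, the pair (π(i), π(i+1)) is a uniformly random ordered pair of distinct values from {1, …, 123}; by symmetry P[π(i) < π(i+1)] = 1/2.
By linearity: E[X] = 122 · (1/2) = (123 − 1) · (1/2) = 61 ≈ 61.0000.

E[X] = 61 = 61.0000.


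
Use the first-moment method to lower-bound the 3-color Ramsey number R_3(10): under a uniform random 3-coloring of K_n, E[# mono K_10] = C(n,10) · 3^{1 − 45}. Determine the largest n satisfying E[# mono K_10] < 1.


We need C(n, 10) · 3^{1 − 45} < 1, i.e. C(n, 10) < 3^{45 − 1} = 984770902183611232881.
Check values of n near the boundary:
  n = 568: C(568, 10) = 889446337783744949208; 889446337783744949208 < 984770902183611232881? YES
  n = 569: C(569, 10) = 905357721286137524328; 905357721286137524328 < 984770902183611232881? YES
  n = 570: C(570, 10) = 921524823451961408691; 921524823451961408691 < 984770902183611232881? YES
  n = 571: C(571, 10) = 937951290893172842001; 937951290893172842001 < 984770902183611232881? YES
  n = 572: C(572, 10) = 954640815642161682606; 954640815642161682606 < 984770902183611232881? YES
  n = 573: C(573, 10) = 971597135635805762226; 971597135635805762226 < 984770902183611232881? YES
  n = 574: C(574, 10) = 988824035203816502691; 988824035203816502691 < 984770902183611232881? NO
The largest n with C(n, 10) < 984770902183611232881 is n = 573 (where E[X] = 35985079097622435638/36472996377170786403 ≈ 0.9866). Hence R_3(10) > 573, i.e. R_3(10) ≥ 574.

Largest n = 573; hence R_3(10) > 573.


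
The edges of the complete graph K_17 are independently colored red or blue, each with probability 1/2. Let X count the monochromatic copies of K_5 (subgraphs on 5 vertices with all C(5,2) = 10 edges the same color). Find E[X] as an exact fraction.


Let X = Σ_S X_S over the C(17, 5) = 6188 subsets S of size 5, where X_S = 1 if the K_5 on S is monochromatic.
For a fixed S, the K_5 on S has C(5, 2) = 10 edges. P[all 10 edges red] = (1/2)^10, and likewise for blue, so P[monochromatic] = 2·(1/2)^10 = 2^{1 − 10} = 1/512.
By linearity: E[X] = C(17, 5) · 2^{1 − 10} = 6188 · 1/512 = 1547/128.
Numerically: E[X] ≈ 12.08594.

E[X] = C(17,5)·2^(1−C(5,2)) = 1547/128 ≈ 12.08594.


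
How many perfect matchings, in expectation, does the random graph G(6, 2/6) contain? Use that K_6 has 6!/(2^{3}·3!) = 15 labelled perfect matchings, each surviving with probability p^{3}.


K_6 has 6!/(2^{3}·3!) = 15 labelled perfect matchings.
For each such perfect matching H, let X_H = 1 if all 3 edges of H are present in G. Then P[X_H = 1] = p^{3} = (1/3)^{3} = 1/27.
By linearity: E[X] = Σ_H E[X_H] = 15 · p^{3} = 15 · 1/27 = 5/9.
Numerically: E[X] ≈ 0.55556.

E[X] = 15 · (1/3)^{3} = 5/9 ≈ 0.55556.


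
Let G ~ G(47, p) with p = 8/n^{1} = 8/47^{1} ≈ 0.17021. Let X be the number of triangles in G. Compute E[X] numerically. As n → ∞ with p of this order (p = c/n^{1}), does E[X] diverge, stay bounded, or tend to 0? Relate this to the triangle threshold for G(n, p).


Number of potential triangles: C(47, 3) = 16215.
Each occurs with probability p³ ≈ (0.17021)³ ≈ 4.9314699e-03.
By linearity: E[X] = C(47, 3)·p³ ≈ 16215 · 4.9314699e-03 ≈ 79.96378.
Here α = 1, so p = 8/n is exactly at the triangle threshold p ~ 1/n. Asymptotically E[X] → c³/6 = 8³/6 = 256/3 ≈ 85.33333, a bounded constant. In this regime the triangle count is asymptotically Poisson(c³/6).

E[X] ≈ 79.96378; in regime p = Θ(1/n^{1}) E[X] stays bounded (at the triangle threshold p ~ 1/n).


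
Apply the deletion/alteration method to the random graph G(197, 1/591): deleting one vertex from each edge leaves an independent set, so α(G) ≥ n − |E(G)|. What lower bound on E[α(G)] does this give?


E[|E(G)|] = C(197, 2)·p = 19306 · (1/591) = 98/3.
E[α(G)] ≥ n − E[|E(G)|] = 197 − 98/3 = 493/3.
Numerically: ≈ 164.333.
(This is only a lower bound; the true E[α(G)] may be larger.)

E[α(G)] ≥ 493/3 ≈ 164.333.


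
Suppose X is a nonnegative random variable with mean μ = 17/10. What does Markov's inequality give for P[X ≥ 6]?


μ = E[X] = 17/10, a = 6.
Markov: P[X ≥ 6] ≤ μ/a = (17/10)/6 = 17/60.
Numerically: ≈ 0.28333.
(Since a = 6 > μ = 1.70000, the bound 17/60 is < 1 and informative.)

P[X ≥ 6] ≤ 17/60 ≈ 0.28333.


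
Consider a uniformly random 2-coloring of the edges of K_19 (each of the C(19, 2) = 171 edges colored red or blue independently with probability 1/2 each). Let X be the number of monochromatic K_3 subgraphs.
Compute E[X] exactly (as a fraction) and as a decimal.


Let X = Σ_S X_S over the C(19, 3) = 969 subsets S of size 3, where X_S = 1 if the K_3 on S is monochromatic.
For a fixed S, the K_3 on S has C(3, 2) = 3 edges. P[all 3 edges red] = (1/2)^3, and likewise for blue, so P[monochromatic] = 2·(1/2)^3 = 2^{1 − 3} = 1/4.
By linearity: E[X] = C(19, 3) · 2^{1 − 3} = 969 · 1/4 = 969/4.
Numerically: E[X] ≈ 242.2500.

E[X] = C(19,3)·2^(1−C(3,2)) = 969/4 ≈ 242.2500.


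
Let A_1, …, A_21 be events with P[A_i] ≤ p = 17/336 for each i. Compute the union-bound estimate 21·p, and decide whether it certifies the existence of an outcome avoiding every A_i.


Union bound: P[∪_{i=1}^{21} A_i] ≤ Σ_i P[A_i] ≤ 21·p = 21·(17/336) = 17/16.
Numerically: 17/16 ≈ 1.062500.
Is 17/16 < 1? NO.
Since the bound 17/16 is ≥ 1, the union bound is uninformative here; it does NOT by itself certify existence.

21·p = 17/16 ≈ 1.062500; existence NOT certified by the union bound.


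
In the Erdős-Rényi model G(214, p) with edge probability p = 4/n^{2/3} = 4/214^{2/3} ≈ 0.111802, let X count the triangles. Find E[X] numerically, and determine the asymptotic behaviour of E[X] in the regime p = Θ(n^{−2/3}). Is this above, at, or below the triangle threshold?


Number of potential triangles: C(214, 3) = 1610564.
Each occurs with probability p³ ≈ (0.111802)³ ≈ 1.39750197e-03.
By linearity: E[X] = C(214, 3)·p³ ≈ 1610564 · 1.39750197e-03 ≈ 2250.766355.
Since α = 2/3 < 1, p = c/n^{2/3} ≫ 1/n is above the triangle threshold p ~ 1/n. Asymptotically E[X] ~ (c³/6)·n^{3(1−α)} = (4³/6)·n^{1} → ∞; triangles are abundant w.h.p.

E[X] ≈ 2250.766355; in regime p = Θ(1/n^{2/3}) E[X] diverges (above the triangle threshold p ~ 1/n).


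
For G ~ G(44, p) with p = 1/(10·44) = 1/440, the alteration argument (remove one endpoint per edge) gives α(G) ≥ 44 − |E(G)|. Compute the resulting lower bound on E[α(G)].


E[|E(G)|] = C(44, 2)·p = 946 · (1/440) = 43/20.
E[α(G)] ≥ n − E[|E(G)|] = 44 − 43/20 = 837/20.
Numerically: ≈ 41.850000.
(This is only a lower bound; the true E[α(G)] may be larger.)

E[α(G)] ≥ 837/20 ≈ 41.850000.


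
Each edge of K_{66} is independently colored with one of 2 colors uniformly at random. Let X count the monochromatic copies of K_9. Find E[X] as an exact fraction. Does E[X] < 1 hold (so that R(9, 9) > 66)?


E[X] = C(66, 9) · 2^{1 − 36} = 37014131440 · 2^{−35} = 37014131440/34359738368.
As a reduced fraction: E[X] = 2313383215/2147483648 ≈ 1.07725.
Is E[X] < 1? NO.
Since E[X] ≥ 1, the first-moment bound is inconclusive at n = 66; it does NOT by itself certify R(9, 9) > 66.

E[X] = 2313383215/2147483648 ≈ 1.07725; E[X] ≥ 1; first-moment method inconclusive here.


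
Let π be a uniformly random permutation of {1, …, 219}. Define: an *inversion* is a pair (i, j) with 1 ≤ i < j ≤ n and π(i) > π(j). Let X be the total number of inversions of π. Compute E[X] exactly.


Write X = Σ X_I over the C(219, 2) = 23871 pairs i < j, with X_I the indicator of one inversion.
There are 23871 indicators.
For each fixed pair i < j, the values π(i) and π(j) are two distinct elements of {1, …, 219} in uniformly random order; by symmetry P[π(i) > π(j)] = 1/2.
By linearity: E[X] = 23871 · (1/2) = C(219, 2) · (1/2) = 23871/2 = 23871/2 ≈ 11935.50000.

E[X] = 23871/2 = 11935.50000.


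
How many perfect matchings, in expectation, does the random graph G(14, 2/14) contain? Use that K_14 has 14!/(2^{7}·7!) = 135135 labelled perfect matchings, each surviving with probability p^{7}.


K_14 has 14!/(2^{7}·7!) = 135135 labelled perfect matchings.
For each such perfect matching H, let X_H = 1 if all 7 edges of H are present in G. Then P[X_H = 1] = p^{7} = (1/7)^{7} = 1/823543.
By linearity of expectation: E[X] = Σ_H E[X_H] = 135135 · p^{7} = 135135 · 1/823543 = 19305/117649.
Numerically: E[X] ≈ 0.1641.

E[X] = 135135 · (1/7)^{7} = 19305/117649 ≈ 0.1641.


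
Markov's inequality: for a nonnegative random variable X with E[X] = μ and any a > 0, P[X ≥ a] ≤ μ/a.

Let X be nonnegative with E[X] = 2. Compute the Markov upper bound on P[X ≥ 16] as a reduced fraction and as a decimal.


μ = E[X] = 2, a = 16.
Markov: P[X ≥ 16] ≤ μ/a = (2)/16 = 1/8.
Numerically: ≈ 0.125000.
(Since a = 16 > μ = 2.000000, the bound 1/8 is < 1 and informative.)

P[X ≥ 16] ≤ 1/8 ≈ 0.125000.


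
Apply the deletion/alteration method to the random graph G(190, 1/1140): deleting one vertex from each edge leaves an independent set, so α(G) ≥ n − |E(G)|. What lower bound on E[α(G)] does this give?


E[|E(G)|] = C(190, 2)·p = 17955 · (1/1140) = 63/4.
E[α(G)] ≥ n − E[|E(G)|] = 190 − 63/4 = 697/4.
Numerically: ≈ 174.250.
(This is only a lower bound; the true E[α(G)] may be larger.)

E[α(G)] ≥ 697/4 ≈ 174.250.


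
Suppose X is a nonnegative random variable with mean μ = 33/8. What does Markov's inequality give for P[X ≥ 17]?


μ = E[X] = 33/8, a = 17.
Markov: P[X ≥ 17] ≤ μ/a = (33/8)/17 = 33/136.
Numerically: ≈ 0.242647.
(Since a = 17 > μ = 4.125000, the bound 33/136 is < 1 and informative.)

P[X ≥ 17] ≤ 33/136 ≈ 0.242647.


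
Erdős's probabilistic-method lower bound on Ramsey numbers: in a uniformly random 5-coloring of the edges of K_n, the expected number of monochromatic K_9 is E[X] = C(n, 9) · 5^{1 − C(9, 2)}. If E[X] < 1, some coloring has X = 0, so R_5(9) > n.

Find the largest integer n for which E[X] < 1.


We need C(n, 9) · 5^{1 − 36} < 1, i.e. C(n, 9) < 5^{36 − 1} = 2910383045673370361328125.
Check values of n near the boundary:
  n = 2167: C(2167, 9) = 2855899084841489792706810; 2855899084841489792706810 < 2910383045673370361328125? YES
  n = 2168: C(2168, 9) = 2867804175977929537095120; 2867804175977929537095120 < 2910383045673370361328125? YES
  n = 2169: C(2169, 9) = 2879753360044504243499683; 2879753360044504243499683 < 2910383045673370361328125? YES
  n = 2170: C(2170, 9) = 2891746779868845075610510; 2891746779868845075610510 < 2910383045673370361328125? YES
  n = 2171: C(2171, 9) = 2903784578674959601827205; 2903784578674959601827205 < 2910383045673370361328125? YES
  n = 2172: C(2172, 9) = 2915866900084148060642020; 2915866900084148060642020 < 2910383045673370361328125? NO
The largest n with C(n, 9) < 2910383045673370361328125 is n = 2171 (where E[X] = 580756915734991920365441/582076609134674072265625 ≈ 0.9977). Hence R_5(9) > 2171, i.e. R_5(9) ≥ 2172.

Largest n = 2171; hence R_5(9) > 2171.


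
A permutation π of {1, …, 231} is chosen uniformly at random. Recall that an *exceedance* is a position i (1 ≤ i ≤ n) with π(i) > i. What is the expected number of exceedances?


Write X = Σ_{i=1}^{231} X_i, where X_i = 1_{π(i) > i}.
For each fixed i, π(i) is uniform over {1, …, 231} (marginal of a uniform permutation), so P[π(i) > i] = (n − i)/n. Summing: Σ_{i=1}^{231} (n − i)/n = (0 + 1 + … + 230)/231 = 231(231 − 1)/(2·231) = (231 − 1)/2.
Hence E[X] = Σ_{i=1}^{231} (231 − i)/231 = 115 ≈ 115.000000.

E[X] = 115 = 115.000000.


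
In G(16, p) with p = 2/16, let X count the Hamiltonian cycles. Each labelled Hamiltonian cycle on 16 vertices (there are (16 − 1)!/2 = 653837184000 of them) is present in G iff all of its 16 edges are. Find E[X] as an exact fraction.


K_16 has (16 − 1)!/2 = 653837184000 labelled Hamiltonian cycles.
For each such Hamiltonian cycle H, let X_H = 1 if all 16 edges of H are present in G. Then P[X_H = 1] = p^{16} = (1/8)^{16} = 1/281474976710656.
Summing the indicators: E[X] = Σ_H E[X_H] = 653837184000 · p^{16} = 653837184000 · 1/281474976710656 = 638512875/274877906944.
Numerically: E[X] ≈ 0.0023229.

E[X] = 653837184000 · (1/8)^{16} = 638512875/274877906944 ≈ 0.0023229.


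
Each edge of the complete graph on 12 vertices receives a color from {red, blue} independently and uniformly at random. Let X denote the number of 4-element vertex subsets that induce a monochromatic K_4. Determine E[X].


Let X = Σ_S X_S over the C(12, 4) = 495 subsets S of size 4, where X_S = 1 if the K_4 on S is monochromatic.
For a fixed S, the K_4 on S has C(4, 2) = 6 edges. P[all 6 edges red] = (1/2)^6, and likewise for blue, so P[monochromatic] = 2·(1/2)^6 = 2^{1 − 6} = 1/32.
By linearity of expectation: E[X] = C(12, 4) · 2^{1 − 6} = 495 · 1/32 = 495/32.
Numerically: E[X] ≈ 15.468750.

E[X] = C(12,4)·2^(1−C(4,2)) = 495/32 ≈ 15.468750.


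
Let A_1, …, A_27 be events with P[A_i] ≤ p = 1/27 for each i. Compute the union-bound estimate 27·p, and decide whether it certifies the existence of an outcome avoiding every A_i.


Union bound: P[∪_{i=1}^{27} A_i] ≤ Σ_i P[A_i] ≤ 27·p = 27·(1/27) = 1.
Numerically: 1 ≈ 1.0000.
Is 1 < 1? NO.
Since the bound 1 is ≥ 1, the union bound is uninformative here; it does NOT by itself certify existence.

27·p = 1 ≈ 1.0000; existence NOT certified by the union bound.


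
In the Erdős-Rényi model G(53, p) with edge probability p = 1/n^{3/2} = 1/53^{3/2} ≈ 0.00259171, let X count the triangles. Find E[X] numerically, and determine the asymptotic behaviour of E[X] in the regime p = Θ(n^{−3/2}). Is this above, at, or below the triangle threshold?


Number of potential triangles: C(53, 3) = 23426.
Each occurs with probability p³ ≈ (0.00259171)³ ≈ 1.74083892e-08.
By linearity: E[X] = C(53, 3)·p³ ≈ 23426 · 1.74083892e-08 ≈ 0.000408.
Since α = 3/2 > 1, p = c/n^{3/2} = o(1/n) is below the triangle threshold p ~ 1/n. Asymptotically E[X] ~ (c³/6)·n^{3(1−α)} = (1³/6)·n^{-1.5} → 0, so by Markov's inequality G has no triangles w.h.p.

E[X] ≈ 0.000408; in regime p = Θ(1/n^{3/2}) E[X] tends to 0 (below the triangle threshold p ~ 1/n).


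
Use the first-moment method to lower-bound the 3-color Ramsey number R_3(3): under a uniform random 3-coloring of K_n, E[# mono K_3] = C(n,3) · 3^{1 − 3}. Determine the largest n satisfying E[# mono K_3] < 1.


We need C(n, 3) · 3^{1 − 3} < 1, i.e. C(n, 3) < 3^{3 − 1} = 9.
Check values of n near the boundary:
  n = 3: C(3, 3) = 1; 1 < 9? YES
  n = 4: C(4, 3) = 4; 4 < 9? YES
  n = 5: C(5, 3) = 10; 10 < 9? NO
The largest n with C(n, 3) < 9 is n = 4 (where E[X] = 4/9 ≈ 0.44444). Hence R_3(3) > 4, i.e. R_3(3) ≥ 5.

Largest n = 4; hence R_3(3) > 4.


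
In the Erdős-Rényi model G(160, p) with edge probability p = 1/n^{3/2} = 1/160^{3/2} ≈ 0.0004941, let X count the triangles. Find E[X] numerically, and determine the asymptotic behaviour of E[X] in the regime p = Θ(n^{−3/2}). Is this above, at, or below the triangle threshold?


Number of potential triangles: C(160, 3) = 669920.
Each occurs with probability p³ ≈ (0.0004941)³ ≈ 1.206313e-10.
By linearity: E[X] = C(160, 3)·p³ ≈ 669920 · 1.206313e-10 ≈ 0.0001.
Since α = 3/2 > 1, p = c/n^{3/2} = o(1/n) is below the triangle threshold p ~ 1/n. Asymptotically E[X] ~ (c³/6)·n^{3(1−α)} = (1³/6)·n^{-1.5} → 0, so by Markov's inequality G has no triangles w.h.p.

E[X] ≈ 0.0001; in regime p = Θ(1/n^{3/2}) E[X] tends to 0 (below the triangle threshold p ~ 1/n).


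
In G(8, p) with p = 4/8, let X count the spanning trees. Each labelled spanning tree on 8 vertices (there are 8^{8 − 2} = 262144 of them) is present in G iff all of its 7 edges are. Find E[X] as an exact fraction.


K_8 has 8^{8 − 2} = 262144 labelled spanning trees.
For each such spanning tree H, let X_H = 1 if all 7 edges of H are present in G. Then P[X_H = 1] = p^{7} = (1/2)^{7} = 1/128.
By linearity: E[X] = Σ_H E[X_H] = 262144 · p^{7} = 262144 · 1/128 = 2048.
Numerically: E[X] ≈ 2048.

E[X] = 262144 · (1/2)^{7} = 2048 ≈ 2048.


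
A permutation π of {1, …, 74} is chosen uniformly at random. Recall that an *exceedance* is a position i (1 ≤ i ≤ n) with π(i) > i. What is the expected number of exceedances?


Write X = Σ_{i=1}^{74} X_i, where X_i = 1_{π(i) > i}.
For each fixed i, π(i) is uniform over {1, …, 74} (marginal of a uniform permutation), so P[π(i) > i] = (n − i)/n. Summing: Σ_{i=1}^{74} (n − i)/n = (0 + 1 + … + 73)/74 = 74(74 − 1)/(2·74) = (74 − 1)/2.
Hence E[X] = Σ_{i=1}^{74} (74 − i)/74 = 73/2 ≈ 36.5000.

E[X] = 73/2 = 36.5000.


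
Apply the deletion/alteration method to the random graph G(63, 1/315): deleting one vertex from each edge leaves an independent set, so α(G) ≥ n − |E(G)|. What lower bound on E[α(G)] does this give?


E[|E(G)|] = C(63, 2)·p = 1953 · (1/315) = 31/5.
E[α(G)] ≥ n − E[|E(G)|] = 63 − 31/5 = 284/5.
Numerically: ≈ 56.80000.
(This is only a lower bound; the true E[α(G)] may be larger.)

E[α(G)] ≥ 284/5 ≈ 56.80000.


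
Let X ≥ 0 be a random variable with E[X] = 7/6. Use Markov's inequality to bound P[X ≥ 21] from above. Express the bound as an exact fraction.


μ = E[X] = 7/6, a = 21.
Markov: P[X ≥ 21] ≤ μ/a = (7/6)/21 = 1/18.
Numerically: ≈ 0.05556.
(Since a = 21 > μ = 1.16667, the bound 1/18 is < 1 and informative.)

P[X ≥ 21] ≤ 1/18 ≈ 0.05556.


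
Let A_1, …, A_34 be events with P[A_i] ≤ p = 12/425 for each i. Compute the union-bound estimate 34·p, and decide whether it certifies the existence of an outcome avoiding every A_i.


Union bound: P[∪_{i=1}^{34} A_i] ≤ Σ_i P[A_i] ≤ 34·p = 34·(12/425) = 24/25.
Numerically: 24/25 ≈ 0.9600000.
Is 24/25 < 1? YES.
Since P[∪ A_i] ≤ 24/25 < 1, the complement has P[∩ A_i^c] ≥ 1 − 24/25 = 1/25 > 0, so some outcome avoids every A_i.

34·p = 24/25 ≈ 0.9600000; existence CERTIFIED by the union bound.


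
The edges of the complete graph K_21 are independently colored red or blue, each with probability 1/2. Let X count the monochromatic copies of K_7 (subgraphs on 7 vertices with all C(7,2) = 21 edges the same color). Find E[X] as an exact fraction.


Let X = Σ_S X_S over the C(21, 7) = 116280 subsets S of size 7, where X_S = 1 if the K_7 on S is monochromatic.
For a fixed S, the K_7 on S has C(7, 2) = 21 edges. P[all 21 edges red] = (1/2)^21, and likewise for blue, so P[monochromatic] = 2·(1/2)^21 = 2^{1 − 21} = 1/1048576.
By linearity of expectation: E[X] = C(21, 7) · 2^{1 − 21} = 116280 · 1/1048576 = 14535/131072.
Numerically: E[X] ≈ 0.1109.

E[X] = C(21,7)·2^(1−C(7,2)) = 14535/131072 ≈ 0.1109.


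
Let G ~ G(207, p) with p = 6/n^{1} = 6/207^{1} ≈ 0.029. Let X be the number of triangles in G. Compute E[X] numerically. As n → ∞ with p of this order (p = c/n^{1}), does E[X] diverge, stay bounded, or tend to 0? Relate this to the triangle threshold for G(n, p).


Number of potential triangles: C(207, 3) = 1456935.
Each occurs with probability p³ ≈ (0.029)³ ≈ 2.43525e-05.
By linearity: E[X] = C(207, 3)·p³ ≈ 1456935 · 2.43525e-05 ≈ 35.480.
Here α = 1, so p = 6/n is exactly at the triangle threshold p ~ 1/n. Asymptotically E[X] → c³/6 = 6³/6 = 36 ≈ 36.000, a bounded constant. In this regime the triangle count is asymptotically Poisson(c³/6).

E[X] ≈ 35.480; in regime p = Θ(1/n^{1}) E[X] stays bounded (at the triangle threshold p ~ 1/n).


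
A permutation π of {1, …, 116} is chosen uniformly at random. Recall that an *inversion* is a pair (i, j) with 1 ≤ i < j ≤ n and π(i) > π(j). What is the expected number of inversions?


Write X = Σ X_I over the C(116, 2) = 6670 pairs i < j, with X_I the indicator of one inversion.
There are 6670 indicators.
For each fixed pair i < j, the values π(i) and π(j) are two distinct elements of {1, …, 116} in uniformly random order; by symmetry P[π(i) > π(j)] = 1/2.
By linearity: E[X] = 6670 · (1/2) = C(116, 2) · (1/2) = 6670/2 = 3335 ≈ 3335.00000.

E[X] = 3335 = 3335.00000.


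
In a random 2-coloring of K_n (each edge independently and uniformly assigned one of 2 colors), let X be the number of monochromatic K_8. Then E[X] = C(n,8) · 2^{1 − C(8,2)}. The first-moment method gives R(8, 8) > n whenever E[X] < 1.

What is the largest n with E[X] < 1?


We need C(n, 8) · 2^{1 − 28} < 1, i.e. C(n, 8) < 2^{28 − 1} = 134217728.
Check values of n near the boundary:
  n = 39: C(39, 8) = 61523748; 61523748 < 134217728? YES
  n = 40: C(40, 8) = 76904685; 76904685 < 134217728? YES
  n = 41: C(41, 8) = 95548245; 95548245 < 134217728? YES
  n = 42: C(42, 8) = 118030185; 118030185 < 134217728? YES
  n = 43: C(43, 8) = 145008513; 145008513 < 134217728? NO
The largest n with C(n, 8) < 134217728 is n = 42 (where E[X] = 118030185/134217728 ≈ 0.8794). Hence R(8, 8) > 42, i.e. R(8, 8) ≥ 43.

Largest n = 42; hence R(8, 8) > 42.


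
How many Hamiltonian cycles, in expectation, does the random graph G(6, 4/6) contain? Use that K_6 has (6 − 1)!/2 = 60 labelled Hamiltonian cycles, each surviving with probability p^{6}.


K_6 has (6 − 1)!/2 = 60 labelled Hamiltonian cycles.
For each such Hamiltonian cycle H, let X_H = 1 if all 6 edges of H are present in G. Then P[X_H = 1] = p^{6} = (2/3)^{6} = 64/729.
Summing the indicators: E[X] = Σ_H E[X_H] = 60 · p^{6} = 60 · 64/729 = 1280/243.
Numerically: E[X] ≈ 5.267.

E[X] = 60 · (2/3)^{6} = 1280/243 ≈ 5.267.


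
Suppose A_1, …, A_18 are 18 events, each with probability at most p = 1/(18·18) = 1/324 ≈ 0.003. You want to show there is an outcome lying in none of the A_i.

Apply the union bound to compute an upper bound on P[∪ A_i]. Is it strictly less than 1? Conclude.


Union bound: P[∪_{i=1}^{18} A_i] ≤ Σ_i P[A_i] ≤ 18·p = 18·(1/324) = 1/18.
Numerically: 1/18 ≈ 0.056.
Is 1/18 < 1? YES.
Since P[∪ A_i] ≤ 1/18 < 1, the complement has P[∩ A_i^c] ≥ 1 − 1/18 = 17/18 > 0, so some outcome avoids every A_i.

18·p = 1/18 ≈ 0.056; existence CERTIFIED by the union bound.


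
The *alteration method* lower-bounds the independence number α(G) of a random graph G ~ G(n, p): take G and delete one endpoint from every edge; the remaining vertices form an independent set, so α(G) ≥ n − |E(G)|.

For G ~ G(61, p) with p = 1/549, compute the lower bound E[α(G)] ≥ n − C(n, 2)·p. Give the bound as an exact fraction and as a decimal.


E[|E(G)|] = C(61, 2)·p = 1830 · (1/549) = 10/3.
E[α(G)] ≥ n − E[|E(G)|] = 61 − 10/3 = 173/3.
Numerically: ≈ 57.6667.
(This is only a lower bound; the true E[α(G)] may be larger.)

E[α(G)] ≥ 173/3 ≈ 57.6667.


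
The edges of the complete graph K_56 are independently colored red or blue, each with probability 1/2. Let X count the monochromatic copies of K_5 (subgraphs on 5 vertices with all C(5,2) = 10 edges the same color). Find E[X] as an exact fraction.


Let X = Σ_S X_S over the C(56, 5) = 3819816 subsets S of size 5, where X_S = 1 if the K_5 on S is monochromatic.
For a fixed S, the K_5 on S has C(5, 2) = 10 edges. P[all 10 edges red] = (1/2)^10, and likewise for blue, so P[monochromatic] = 2·(1/2)^10 = 2^{1 − 10} = 1/512.
By linearity: E[X] = C(56, 5) · 2^{1 − 10} = 3819816 · 1/512 = 477477/64.
Numerically: E[X] ≈ 7460.5781.

E[X] = C(56,5)·2^(1−C(5,2)) = 477477/64 ≈ 7460.5781.


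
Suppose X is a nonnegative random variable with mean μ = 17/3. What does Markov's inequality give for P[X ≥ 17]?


μ = E[X] = 17/3, a = 17.
Markov: P[X ≥ 17] ≤ μ/a = (17/3)/17 = 1/3.
Numerically: ≈ 0.333333.
(Since a = 17 > μ = 5.666667, the bound 1/3 is < 1 and informative.)

P[X ≥ 17] ≤ 1/3 ≈ 0.333333.


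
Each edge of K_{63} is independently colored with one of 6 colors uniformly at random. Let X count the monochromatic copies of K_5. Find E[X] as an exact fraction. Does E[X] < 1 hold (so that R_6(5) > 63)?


E[X] = C(63, 5) · 6^{1 − 10} = 7028847 · 6^{−9} = 7028847/10077696.
As a reduced fraction: E[X] = 780983/1119744 ≈ 0.697466.
Is E[X] < 1? YES.
Since E[X] < 1, there exists a 6-coloring of K_{63} with no monochromatic K_5; hence R_6(5) > 63.

E[X] = 780983/1119744 ≈ 0.697466; E[X] < 1, so R_6(5) > 63.


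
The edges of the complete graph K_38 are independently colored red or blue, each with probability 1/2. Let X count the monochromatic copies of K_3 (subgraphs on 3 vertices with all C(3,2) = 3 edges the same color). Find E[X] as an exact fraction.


Let X = Σ_S X_S over the C(38, 3) = 8436 subsets S of size 3, where X_S = 1 if the K_3 on S is monochromatic.
For a fixed S, the K_3 on S has C(3, 2) = 3 edges. P[all 3 edges red] = (1/2)^3, and likewise for blue, so P[monochromatic] = 2·(1/2)^3 = 2^{1 − 3} = 1/4.
By linearity of expectation: E[X] = C(38, 3) · 2^{1 − 3} = 8436 · 1/4 = 2109.
Numerically: E[X] ≈ 2109.0000.

E[X] = C(38,3)·2^(1−C(3,2)) = 2109 ≈ 2109.0000.


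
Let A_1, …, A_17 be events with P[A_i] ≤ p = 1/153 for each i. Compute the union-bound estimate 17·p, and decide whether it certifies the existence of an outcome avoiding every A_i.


Union bound: P[∪_{i=1}^{17} A_i] ≤ Σ_i P[A_i] ≤ 17·p = 17·(1/153) = 1/9.
Numerically: 1/9 ≈ 0.11111.
Is 1/9 < 1? YES.
Since P[∪ A_i] ≤ 1/9 < 1, the complement has P[∩ A_i^c] ≥ 1 − 1/9 = 8/9 > 0, so some outcome avoids every A_i.

17·p = 1/9 ≈ 0.11111; existence CERTIFIED by the union bound.


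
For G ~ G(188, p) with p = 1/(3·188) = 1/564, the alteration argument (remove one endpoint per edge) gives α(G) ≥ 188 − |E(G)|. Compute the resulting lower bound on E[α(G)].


E[|E(G)|] = C(188, 2)·p = 17578 · (1/564) = 187/6.
E[α(G)] ≥ n − E[|E(G)|] = 188 − 187/6 = 941/6.
Numerically: ≈ 156.8333.
(This is only a lower bound; the true E[α(G)] may be larger.)

E[α(G)] ≥ 941/6 ≈ 156.8333.


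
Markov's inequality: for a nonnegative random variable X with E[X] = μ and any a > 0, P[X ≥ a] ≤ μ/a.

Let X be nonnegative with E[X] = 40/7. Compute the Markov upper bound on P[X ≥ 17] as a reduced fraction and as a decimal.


μ = E[X] = 40/7, a = 17.
Markov: P[X ≥ 17] ≤ μ/a = (40/7)/17 = 40/119.
Numerically: ≈ 0.3361.
(Since a = 17 > μ = 5.7143, the bound 40/119 is < 1 and informative.)

P[X ≥ 17] ≤ 40/119 ≈ 0.3361.


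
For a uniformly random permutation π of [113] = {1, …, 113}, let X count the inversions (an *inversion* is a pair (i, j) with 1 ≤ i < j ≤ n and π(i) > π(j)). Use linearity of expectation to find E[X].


Write X = Σ X_I over the C(113, 2) = 6328 pairs i < j, with X_I the indicator of one inversion.
There are 6328 indicators.
For each fixed pair i < j, the values π(i) and π(j) are two distinct elements of {1, …, 113} in uniformly random order; by symmetry P[π(i) > π(j)] = 1/2.
By linearity: E[X] = 6328 · (1/2) = C(113, 2) · (1/2) = 6328/2 = 3164 ≈ 3164.000.

E[X] = 3164 = 3164.000.


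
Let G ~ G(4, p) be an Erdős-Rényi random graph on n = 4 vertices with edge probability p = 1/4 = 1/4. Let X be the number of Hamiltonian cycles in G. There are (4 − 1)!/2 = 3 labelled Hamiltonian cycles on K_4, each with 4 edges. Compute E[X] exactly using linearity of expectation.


K_4 has (4 − 1)!/2 = 3 labelled Hamiltonian cycles.
For each such Hamiltonian cycle H, let X_H = 1 if all 4 edges of H are present in G. Then P[X_H = 1] = p^{4} = (1/4)^{4} = 1/256.
By linearity of expectation: E[X] = Σ_H E[X_H] = 3 · p^{4} = 3 · 1/256 = 3/256.
Numerically: E[X] ≈ 0.0117.

E[X] = 3 · (1/4)^{4} = 3/256 ≈ 0.0117.


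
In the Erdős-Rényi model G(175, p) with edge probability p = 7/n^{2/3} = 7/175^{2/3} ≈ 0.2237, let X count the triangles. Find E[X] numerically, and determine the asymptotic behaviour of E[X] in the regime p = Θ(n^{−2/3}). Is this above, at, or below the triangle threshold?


Number of potential triangles: C(175, 3) = 877975.
Each occurs with probability p³ ≈ (0.2237)³ ≈ 1.120000e-02.
By linearity: E[X] = C(175, 3)·p³ ≈ 877975 · 1.120000e-02 ≈ 9833.3200.
Since α = 2/3 < 1, p = c/n^{2/3} ≫ 1/n is above the triangle threshold p ~ 1/n. Asymptotically E[X] ~ (c³/6)·n^{3(1−α)} = (7³/6)·n^{1} → ∞; triangles are abundant w.h.p.

E[X] ≈ 9833.3200; in regime p = Θ(1/n^{2/3}) E[X] diverges (above the triangle threshold p ~ 1/n).


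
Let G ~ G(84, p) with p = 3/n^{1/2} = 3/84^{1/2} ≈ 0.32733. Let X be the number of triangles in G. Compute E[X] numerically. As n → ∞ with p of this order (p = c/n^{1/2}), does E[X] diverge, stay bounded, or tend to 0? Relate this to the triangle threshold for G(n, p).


Number of potential triangles: C(84, 3) = 95284.
Each occurs with probability p³ ≈ (0.32733)³ ≈ 3.5070732e-02.
By linearity: E[X] = C(84, 3)·p³ ≈ 95284 · 3.5070732e-02 ≈ 3341.67966.
Since α = 1/2 < 1, p = c/n^{1/2} ≫ 1/n is above the triangle threshold p ~ 1/n. Asymptotically E[X] ~ (c³/6)·n^{3(1−α)} = (3³/6)·n^{1.5} → ∞; triangles are abundant w.h.p.

E[X] ≈ 3341.67966; in regime p = Θ(1/n^{1/2}) E[X] diverges (above the triangle threshold p ~ 1/n).


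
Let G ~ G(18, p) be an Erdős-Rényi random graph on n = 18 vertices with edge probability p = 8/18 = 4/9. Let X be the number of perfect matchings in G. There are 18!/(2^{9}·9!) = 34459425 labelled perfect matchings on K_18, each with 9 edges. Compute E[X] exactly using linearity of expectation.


K_18 has 18!/(2^{9}·9!) = 34459425 labelled perfect matchings.
For each such perfect matching H, let X_H = 1 if all 9 edges of H are present in G. Then P[X_H = 1] = p^{9} = (4/9)^{9} = 262144/387420489.
Summing the indicators: E[X] = Σ_H E[X_H] = 34459425 · p^{9} = 34459425 · 262144/387420489 = 111522611200/4782969.
Numerically: E[X] ≈ 2.33e+04.

E[X] = 34459425 · (4/9)^{9} = 111522611200/4782969 ≈ 2.33e+04.
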